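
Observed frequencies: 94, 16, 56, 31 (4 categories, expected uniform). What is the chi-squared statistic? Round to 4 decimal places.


chi2 = sum((O-E)^2/E), E = total/4
total = 197, E = 197/4 = 49.25
(94 - 49.25)^2 / 49.25 = 2002.5625 / 49.25 = 32041/788 ≈ 40.661168
(16 - 49.25)^2 / 49.25 = 1105.5625 / 49.25 = 17689/788 ≈ 22.447970
(56 - 49.25)^2 / 49.25 = 45.5625 / 49.25 = 729/788 ≈ 0.925127
(31 - 49.25)^2 / 49.25 = 333.0625 / 49.25 = 5329/788 ≈ 6.762690
chi2 = 13947/197 ≈ 70.796954

70.7970


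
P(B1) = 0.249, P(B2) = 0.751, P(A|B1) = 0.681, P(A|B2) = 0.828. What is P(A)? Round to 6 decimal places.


P(A) = P(A|B1)*P(B1) + P(A|B2)*P(B2)
P(A|B1)*P(B1) = 0.681 * 0.249 = 0.169569
P(A|B2)*P(B2) = 0.828 * 0.751 = 0.621828
P(A) = 0.169569 + 0.621828 = 0.791397

0.791397


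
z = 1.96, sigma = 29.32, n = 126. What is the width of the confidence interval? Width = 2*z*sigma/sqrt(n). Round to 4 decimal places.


width = 2*z*sigma/sqrt(n)
2*z*sigma = 2 * 1.96 * 29.32 = 114.9344
sqrt(126) ≈ 11.224972
width = 114.9344 / 11.224972 ≈ 10.239170

10.2392


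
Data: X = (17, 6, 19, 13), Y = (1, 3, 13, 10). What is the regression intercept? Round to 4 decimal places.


a = ybar - b*xbar, where b = sum((xi-xbar)(yi-ybar)) / sum((xi-xbar)^2)
n = 4, xbar = 55/4 = 13.75, ybar = 27/4 = 6.75
Sxy = sum((xi-xbar)(yi-ybar)) = 40.75
Sxx = sum((xi-xbar)^2) = 98.75
b = Sxy / Sxx = 163/395 ≈ 0.412658
a = 6.75 - 0.412658 * 13.75 = 85/79 ≈ 1.075949

1.0759


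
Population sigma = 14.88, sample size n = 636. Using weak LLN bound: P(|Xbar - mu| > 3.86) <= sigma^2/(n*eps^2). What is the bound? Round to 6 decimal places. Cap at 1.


bound = min(1, sigma^2/(n*eps^2))
sigma^2 = 14.88^2 = 221.4144
n*eps^2 = 636 * 3.86^2 = 636 * 14.8996 = 9476.1456
sigma^2/(n*eps^2) = 221.4144 / 9476.1456 ≈ 0.02336545

0.023365


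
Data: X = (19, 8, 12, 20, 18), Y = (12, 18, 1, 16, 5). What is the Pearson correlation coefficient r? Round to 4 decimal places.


r = sum((xi-xbar)(yi-ybar)) / sqrt(sum((xi-xbar)^2) * sum((yi-ybar)^2))
n = 5, xbar = 77/5 = 15.4, ybar = 52/5 = 10.4
Sxy = sum((xi-xbar)(yi-ybar)) = -6.8
Sxx = sum((xi-xbar)^2) = 107.2
Syy = sum((yi-ybar)^2) = 209.2
sqrt(Sxx*Syy) ≈ 149.753932
r = Sxy / sqrt(Sxx*Syy) = -6.8 / 149.753932 ≈ -0.045408

-0.0454


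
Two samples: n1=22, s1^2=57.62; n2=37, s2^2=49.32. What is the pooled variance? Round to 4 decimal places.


sp^2 = ((n1-1)*s1^2 + (n2-1)*s2^2)/(n1+n2-2)
(n1-1)*s1^2 = 21 * 57.62 = 1210.02
(n2-1)*s2^2 = 36 * 49.32 = 1775.52
numerator = 1210.02 + 1775.52 = 2985.54
n1+n2-2 = 57
sp^2 = 2985.54 / 57 = 49759/950 ≈ 52.377895

52.3779


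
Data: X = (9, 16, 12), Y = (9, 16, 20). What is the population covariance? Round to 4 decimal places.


Cov = (1/n)*sum((xi-xbar)(yi-ybar))
n = 3, xbar = 37/3 ≈ 12.333333, ybar = 45/3 = 15
sum((xi-xbar)(yi-ybar)) = 22
Cov = 22 / 3 = 22/3 ≈ 7.333333

7.3333


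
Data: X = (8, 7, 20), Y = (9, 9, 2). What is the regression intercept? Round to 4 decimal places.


a = ybar - b*xbar, where b = sum((xi-xbar)(yi-ybar)) / sum((xi-xbar)^2)
n = 3, xbar = 35/3 ≈ 11.666667, ybar = 20/3 ≈ 6.666667
Sxy = sum((xi-xbar)(yi-ybar)) = -175/3 ≈ -58.333333
Sxx = sum((xi-xbar)^2) = 314/3 ≈ 104.666667
b = Sxy / Sxx = -175/314 ≈ -0.557325
a = 6.666667 - (-0.557325) * 11.666667 = 4135/314 ≈ 13.168790

13.1688


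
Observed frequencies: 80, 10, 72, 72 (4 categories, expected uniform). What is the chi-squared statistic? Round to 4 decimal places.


chi2 = sum((O-E)^2/E), E = total/4
total = 234, E = 234/4 = 58.5
(80 - 58.5)^2 / 58.5 = 462.25 / 58.5 = 1849/234 ≈ 7.901709
(10 - 58.5)^2 / 58.5 = 2352.25 / 58.5 = 9409/234 ≈ 40.209402
(72 - 58.5)^2 / 58.5 = 182.25 / 58.5 = 81/26 ≈ 3.115385
(72 - 58.5)^2 / 58.5 = 182.25 / 58.5 = 81/26 ≈ 3.115385
chi2 = 6358/117 ≈ 54.341880

54.3419


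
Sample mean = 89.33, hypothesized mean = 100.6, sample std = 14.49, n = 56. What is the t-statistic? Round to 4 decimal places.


t = (xbar - mu0) / (s/sqrt(n))
xbar - mu0 = 89.33 - 100.6 = -11.27
sqrt(56) ≈ 7.48331477
s/sqrt(n) = 14.49 / 7.48331477 ≈ 1.93630770
t = -11.27 / 1.93630770 ≈ -5.820356

-5.8204


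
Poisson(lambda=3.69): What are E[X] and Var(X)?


E[X] = Var(X) = lambda = 3.69

3.69, 3.69


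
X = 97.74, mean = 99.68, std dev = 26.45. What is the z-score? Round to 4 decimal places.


z = (X - mu) / sigma
X - mu = 97.74 - 99.68 = -1.94
z = -1.94 / 26.45 = -194/2645 ≈ -0.073346

-0.0733


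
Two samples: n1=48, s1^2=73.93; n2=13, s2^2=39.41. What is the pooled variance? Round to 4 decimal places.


sp^2 = ((n1-1)*s1^2 + (n2-1)*s2^2)/(n1+n2-2)
(n1-1)*s1^2 = 47 * 73.93 = 3474.71
(n2-1)*s2^2 = 12 * 39.41 = 472.92
numerator = 3474.71 + 472.92 = 3947.63
n1+n2-2 = 59
sp^2 = 3947.63 / 59 = 394763/5900 ≈ 66.908983

66.9090


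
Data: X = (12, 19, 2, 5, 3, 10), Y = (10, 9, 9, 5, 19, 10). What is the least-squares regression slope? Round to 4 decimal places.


b = sum((xi-xbar)(yi-ybar)) / sum((xi-xbar)^2)
n = 6, xbar = 51/6 = 8.5, ybar = 62/6 = 31/3 ≈ 10.333333
Sxy = sum((xi-xbar)(yi-ybar)) = -36
Sxx = sum((xi-xbar)^2) = 209.5
b = Sxy / Sxx = -72/419 ≈ -0.171838

-0.1718


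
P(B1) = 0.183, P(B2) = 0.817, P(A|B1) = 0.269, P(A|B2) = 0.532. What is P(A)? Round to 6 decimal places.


P(A) = P(A|B1)*P(B1) + P(A|B2)*P(B2)
P(A|B1)*P(B1) = 0.269 * 0.183 = 0.049227
P(A|B2)*P(B2) = 0.532 * 0.817 = 0.434644
P(A) = 0.049227 + 0.434644 = 0.483871

0.483871


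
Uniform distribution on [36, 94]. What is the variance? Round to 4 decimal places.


Var = (b-a)^2 / 12
(b-a)^2 = (94 - 36)^2 = 3364
Var = 3364/12 ≈ 280.333333

280.3333


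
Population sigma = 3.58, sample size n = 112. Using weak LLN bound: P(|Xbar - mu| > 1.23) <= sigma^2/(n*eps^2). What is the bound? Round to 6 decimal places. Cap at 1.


bound = min(1, sigma^2/(n*eps^2))
sigma^2 = 3.58^2 = 12.8164
n*eps^2 = 112 * 1.23^2 = 112 * 1.5129 = 169.4448
sigma^2/(n*eps^2) = 12.8164 / 169.4448 ≈ 0.07563761

0.075638


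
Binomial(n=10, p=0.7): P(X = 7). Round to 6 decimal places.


P = C(n,k) * p^k * (1-p)^(n-k)
C(10,7) = 120
p^k = 0.7^7 = 0.0823543
(1-p)^(n-k) = 0.3^3 = 0.027
P = 120 * 0.0823543 * 0.027 ≈ 0.266828

0.266828


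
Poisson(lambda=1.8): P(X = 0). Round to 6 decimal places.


P = e^(-lam) * lam^k / k!
e^(-1.8) ≈ 0.1652989
lam^k = 1.8^0 = 1
k! = 0! = 1
P = 0.1652989 * 1 / 1 ≈ 0.165299

0.165299


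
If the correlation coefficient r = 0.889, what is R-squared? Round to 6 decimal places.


R^2 = r^2 = (0.889)^2 = 0.790321

0.790321


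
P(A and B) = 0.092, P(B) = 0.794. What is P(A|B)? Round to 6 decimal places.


P(A|B) = P(A and B) / P(B) = 0.092 / 0.794 = 46/397 ≈ 0.11586902

0.115869


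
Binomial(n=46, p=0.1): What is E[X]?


E[X] = n*p = 46 * 0.1 = 4.6

4.6


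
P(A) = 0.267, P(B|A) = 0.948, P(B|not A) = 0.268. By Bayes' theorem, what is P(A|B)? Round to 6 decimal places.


P(A|B) = P(B|A)*P(A) / P(B), P(B) = P(B|A)*P(A) + P(B|not A)*P(not A)
P(B|A)*P(A) = 0.948 * 0.267 = 0.253116
P(B|not A)*P(not A) = 0.268 * 0.733 = 0.196444
P(B) = 0.253116 + 0.196444 = 0.44956
P(A|B) = 0.253116 / 0.44956 ≈ 0.56303052

0.563031


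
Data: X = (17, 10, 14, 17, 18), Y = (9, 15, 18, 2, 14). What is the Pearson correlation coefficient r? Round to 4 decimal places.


r = sum((xi-xbar)(yi-ybar)) / sqrt(sum((xi-xbar)^2) * sum((yi-ybar)^2))
n = 5, xbar = 76/5 = 15.2, ybar = 58/5 = 11.6
Sxy = sum((xi-xbar)(yi-ybar)) = -40.6
Sxx = sum((xi-xbar)^2) = 42.8
Syy = sum((yi-ybar)^2) = 157.2
sqrt(Sxx*Syy) ≈ 82.025362
r = Sxy / sqrt(Sxx*Syy) = -40.6 / 82.025362 ≈ -0.494969

-0.4950


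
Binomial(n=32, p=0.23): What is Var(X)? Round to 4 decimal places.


Var = n*p*(1-p) = 32 * 0.23 * 0.77 = 5.6672

5.6672


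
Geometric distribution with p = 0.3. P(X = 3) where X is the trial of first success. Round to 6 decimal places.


P = (1-p)^(k-1) * p
(1-p)^(k-1) = 0.7^2 = 0.49
P = 0.49 * 0.3 = 0.147

0.147000


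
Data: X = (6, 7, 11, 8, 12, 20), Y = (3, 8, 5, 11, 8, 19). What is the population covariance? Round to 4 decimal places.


Cov = (1/n)*sum((xi-xbar)(yi-ybar))
n = 6, xbar = 64/6 = 32/3 ≈ 10.666667, ybar = 54/6 = 9
sum((xi-xbar)(yi-ybar)) = 117
Cov = 117 / 6 = 19.5

19.5000


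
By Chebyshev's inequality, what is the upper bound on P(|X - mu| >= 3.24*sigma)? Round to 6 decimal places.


P <= 1/k^2
k^2 = 3.24^2 = 10.4976
1/k^2 = 1 / 10.4976 = 625/6561 ≈ 0.09525987

0.095260


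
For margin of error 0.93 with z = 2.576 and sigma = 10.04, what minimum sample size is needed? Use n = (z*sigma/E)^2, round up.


z*sigma/E = 2.576 * 10.04 / 0.93 ≈ 27.809720
(z*sigma/E)^2 ≈ 773.380550
round up: n = 774

774


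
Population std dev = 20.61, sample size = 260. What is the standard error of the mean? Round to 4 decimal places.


SE = sigma / sqrt(n)
sqrt(260) ≈ 16.124515
SE = 20.61 / 16.124515 ≈ 1.278178

1.2782


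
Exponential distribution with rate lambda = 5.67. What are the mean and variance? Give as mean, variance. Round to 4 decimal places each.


mean = 1/lam, var = 1/lam^2
mean = 1 / 5.67 = 100/567 ≈ 0.176367
lam^2 = 5.67^2 = 32.1489
var = 1 / 32.1489 ≈ 0.031105

0.1764, 0.0311


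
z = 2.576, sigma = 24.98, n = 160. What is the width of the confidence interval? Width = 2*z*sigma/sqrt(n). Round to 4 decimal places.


width = 2*z*sigma/sqrt(n)
2*z*sigma = 2 * 2.576 * 24.98 = 128.69696
sqrt(160) ≈ 12.649111
width = 128.69696 / 12.649111 ≈ 10.174388

10.1744


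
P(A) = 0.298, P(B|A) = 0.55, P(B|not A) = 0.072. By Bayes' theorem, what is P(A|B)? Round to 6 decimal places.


P(A|B) = P(B|A)*P(A) / P(B), P(B) = P(B|A)*P(A) + P(B|not A)*P(not A)
P(B|A)*P(A) = 0.55 * 0.298 = 0.1639
P(B|not A)*P(not A) = 0.072 * 0.702 = 0.050544
P(B) = 0.1639 + 0.050544 = 0.214444
P(A|B) = 0.1639 / 0.214444 ≈ 0.76430210

0.764302


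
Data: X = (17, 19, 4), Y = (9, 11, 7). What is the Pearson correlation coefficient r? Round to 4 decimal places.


r = sum((xi-xbar)(yi-ybar)) / sqrt(sum((xi-xbar)^2) * sum((yi-ybar)^2))
n = 3, xbar = 40/3 ≈ 13.333333, ybar = 27/3 = 9
Sxy = sum((xi-xbar)(yi-ybar)) = 30
Sxx = sum((xi-xbar)^2) = 398/3 ≈ 132.666667
Syy = sum((yi-ybar)^2) = 8
sqrt(Sxx*Syy) ≈ 32.578111
r = Sxy / sqrt(Sxx*Syy) = 30 / 32.578111 ≈ 0.920864

0.9209


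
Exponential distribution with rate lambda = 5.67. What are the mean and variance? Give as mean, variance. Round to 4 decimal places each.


mean = 1/lam, var = 1/lam^2
mean = 1 / 5.67 = 100/567 ≈ 0.176367
lam^2 = 5.67^2 = 32.1489
var = 1 / 32.1489 ≈ 0.031105

0.1764, 0.0311


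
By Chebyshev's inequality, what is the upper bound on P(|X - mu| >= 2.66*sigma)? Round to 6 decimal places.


P <= 1/k^2
k^2 = 2.66^2 = 7.0756
1/k^2 = 1 / 7.0756 ≈ 0.14133077

0.141331


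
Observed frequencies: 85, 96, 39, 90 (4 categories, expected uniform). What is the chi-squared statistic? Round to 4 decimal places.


chi2 = sum((O-E)^2/E), E = total/4
total = 310, E = 310/4 = 77.5
(85 - 77.5)^2 / 77.5 = 56.25 / 77.5 = 45/62 ≈ 0.725806
(96 - 77.5)^2 / 77.5 = 342.25 / 77.5 = 1369/310 ≈ 4.416129
(39 - 77.5)^2 / 77.5 = 1482.25 / 77.5 = 5929/310 ≈ 19.125806
(90 - 77.5)^2 / 77.5 = 156.25 / 77.5 = 125/62 ≈ 2.016129
chi2 = 4074/155 ≈ 26.283871

26.2839


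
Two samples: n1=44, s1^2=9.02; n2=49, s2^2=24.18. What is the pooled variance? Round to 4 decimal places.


sp^2 = ((n1-1)*s1^2 + (n2-1)*s2^2)/(n1+n2-2)
(n1-1)*s1^2 = 43 * 9.02 = 387.86
(n2-1)*s2^2 = 48 * 24.18 = 1160.64
numerator = 387.86 + 1160.64 = 1548.5
n1+n2-2 = 91
sp^2 = 1548.5 / 91 = 3097/182 ≈ 17.016484

17.0165


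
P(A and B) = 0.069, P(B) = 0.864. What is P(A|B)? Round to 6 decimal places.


P(A|B) = P(A and B) / P(B) = 0.069 / 0.864 = 23/288 ≈ 0.07986111

0.079861


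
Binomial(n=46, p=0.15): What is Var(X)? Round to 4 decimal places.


Var = n*p*(1-p) = 46 * 0.15 * 0.85 = 5.865

5.8650


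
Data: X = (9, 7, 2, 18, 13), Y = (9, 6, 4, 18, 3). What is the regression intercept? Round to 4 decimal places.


a = ybar - b*xbar, where b = sum((xi-xbar)(yi-ybar)) / sum((xi-xbar)^2)
n = 5, xbar = 49/5 = 9.8, ybar = 40/5 = 8
Sxy = sum((xi-xbar)(yi-ybar)) = 102
Sxx = sum((xi-xbar)^2) = 146.8
b = Sxy / Sxx = 255/367 ≈ 0.694823
a = 8 - 0.694823 * 9.8 = 437/367 ≈ 1.190736

1.1907


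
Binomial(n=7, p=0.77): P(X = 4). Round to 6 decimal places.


P = C(n,k) * p^k * (1-p)^(n-k)
C(7,4) = 35
p^k = 0.77^4 ≈ 0.3515304
(1-p)^(n-k) = 0.23^3 = 0.012167
P = 35 * 0.3515304 * 0.012167 ≈ 0.149697

0.149697


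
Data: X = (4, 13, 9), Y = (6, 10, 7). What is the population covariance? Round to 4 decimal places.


Cov = (1/n)*sum((xi-xbar)(yi-ybar))
n = 3, xbar = 26/3 ≈ 8.666667, ybar = 23/3 ≈ 7.666667
sum((xi-xbar)(yi-ybar)) = 53/3 ≈ 17.666667
Cov = 17.666667 / 3 = 53/9 ≈ 5.888889

5.8889


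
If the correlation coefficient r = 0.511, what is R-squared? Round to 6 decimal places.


R^2 = r^2 = (0.511)^2 = 0.261121

0.261121


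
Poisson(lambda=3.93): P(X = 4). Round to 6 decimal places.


P = e^(-lam) * lam^k / k!
e^(-3.93) ≈ 0.01964367
lam^k = 3.93^4 ≈ 238.544936
k! = 4! = 24
P = 0.01964367 * 238.544936 / 24 ≈ 0.195246

0.195246


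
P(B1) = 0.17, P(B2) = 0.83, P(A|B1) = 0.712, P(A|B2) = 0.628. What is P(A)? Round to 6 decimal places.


P(A) = P(A|B1)*P(B1) + P(A|B2)*P(B2)
P(A|B1)*P(B1) = 0.712 * 0.17 = 0.12104
P(A|B2)*P(B2) = 0.628 * 0.83 = 0.52124
P(A) = 0.12104 + 0.52124 = 0.64228

0.642280


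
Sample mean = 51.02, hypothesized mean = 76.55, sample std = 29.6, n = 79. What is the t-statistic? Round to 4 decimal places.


t = (xbar - mu0) / (s/sqrt(n))
xbar - mu0 = 51.02 - 76.55 = -25.53
sqrt(79) ≈ 8.88819442
s/sqrt(n) = 29.6 / 8.88819442 ≈ 3.33026019
t = -25.53 / 3.33026019 ≈ -7.666068

-7.6661


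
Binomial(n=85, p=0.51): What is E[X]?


E[X] = n*p = 85 * 0.51 = 43.35

43.35


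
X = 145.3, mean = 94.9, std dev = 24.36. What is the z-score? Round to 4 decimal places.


z = (X - mu) / sigma
X - mu = 145.3 - 94.9 = 50.4
z = 50.4 / 24.36 = 60/29 ≈ 2.068966

2.0690


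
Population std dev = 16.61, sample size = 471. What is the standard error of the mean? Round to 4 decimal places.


SE = sigma / sqrt(n)
sqrt(471) ≈ 21.702534
SE = 16.61 / 21.702534 ≈ 0.765348

0.7653


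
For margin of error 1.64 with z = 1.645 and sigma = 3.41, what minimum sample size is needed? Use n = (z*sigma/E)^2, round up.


z*sigma/E = 1.645 * 3.41 / 1.64 ≈ 3.420396
(z*sigma/E)^2 ≈ 11.699111
round up: n = 12

12


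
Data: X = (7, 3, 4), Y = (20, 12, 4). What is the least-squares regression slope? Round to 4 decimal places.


b = sum((xi-xbar)(yi-ybar)) / sum((xi-xbar)^2)
n = 3, xbar = 14/3 ≈ 4.666667, ybar = 36/3 = 12
Sxy = sum((xi-xbar)(yi-ybar)) = 24
Sxx = sum((xi-xbar)^2) = 26/3 ≈ 8.666667
b = Sxy / Sxx = 36/13 ≈ 2.769231

2.7692


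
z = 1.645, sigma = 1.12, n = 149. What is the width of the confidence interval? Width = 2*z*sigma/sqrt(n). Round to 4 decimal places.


width = 2*z*sigma/sqrt(n)
2*z*sigma = 2 * 1.645 * 1.12 = 3.6848
sqrt(149) ≈ 12.206556
width = 3.6848 / 12.206556 ≈ 0.301871

0.3019


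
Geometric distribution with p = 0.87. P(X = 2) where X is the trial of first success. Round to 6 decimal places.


P = (1-p)^(k-1) * p
(1-p)^(k-1) = 0.13^1 = 0.13
P = 0.13 * 0.87 = 0.1131

0.113100


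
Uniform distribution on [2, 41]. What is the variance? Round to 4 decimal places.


Var = (b-a)^2 / 12
(b-a)^2 = (41 - 2)^2 = 1521
Var = 1521/12 = 126.75

126.7500


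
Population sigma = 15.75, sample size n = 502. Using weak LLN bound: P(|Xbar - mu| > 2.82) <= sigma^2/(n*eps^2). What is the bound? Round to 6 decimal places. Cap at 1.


bound = min(1, sigma^2/(n*eps^2))
sigma^2 = 15.75^2 = 248.0625
n*eps^2 = 502 * 2.82^2 = 502 * 7.9524 = 3992.1048
sigma^2/(n*eps^2) = 248.0625 / 3992.1048 ≈ 0.06213827

0.062138


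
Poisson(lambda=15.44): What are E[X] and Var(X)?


E[X] = Var(X) = lambda = 15.44

15.44, 15.44


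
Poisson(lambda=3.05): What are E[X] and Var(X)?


E[X] = Var(X) = lambda = 3.05

3.05, 3.05


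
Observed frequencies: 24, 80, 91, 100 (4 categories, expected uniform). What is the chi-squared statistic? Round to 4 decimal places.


chi2 = sum((O-E)^2/E), E = total/4
total = 295, E = 295/4 = 73.75
(24 - 73.75)^2 / 73.75 = 2475.0625 / 73.75 = 39601/1180 ≈ 33.560169
(80 - 73.75)^2 / 73.75 = 39.0625 / 73.75 = 125/236 ≈ 0.529661
(91 - 73.75)^2 / 73.75 = 297.5625 / 73.75 = 4761/1180 ≈ 4.034746
(100 - 73.75)^2 / 73.75 = 689.0625 / 73.75 = 2205/236 ≈ 9.343220
chi2 = 14003/295 ≈ 47.467797

47.4678


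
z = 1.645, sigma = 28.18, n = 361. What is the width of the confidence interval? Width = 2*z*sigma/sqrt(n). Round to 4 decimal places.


width = 2*z*sigma/sqrt(n)
2*z*sigma = 2 * 1.645 * 28.18 = 92.7122
sqrt(361) = 19
width = 92.7122 / 19 ≈ 4.879589

4.8796


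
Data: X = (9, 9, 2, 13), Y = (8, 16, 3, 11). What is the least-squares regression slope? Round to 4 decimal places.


b = sum((xi-xbar)(yi-ybar)) / sum((xi-xbar)^2)
n = 4, xbar = 33/4 = 8.25, ybar = 38/4 = 9.5
Sxy = sum((xi-xbar)(yi-ybar)) = 51.5
Sxx = sum((xi-xbar)^2) = 62.75
b = Sxy / Sxx = 206/251 ≈ 0.820717

0.8207


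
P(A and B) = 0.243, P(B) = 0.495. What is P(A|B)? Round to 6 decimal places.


P(A|B) = P(A and B) / P(B) = 0.243 / 0.495 = 27/55 ≈ 0.49090909

0.490909


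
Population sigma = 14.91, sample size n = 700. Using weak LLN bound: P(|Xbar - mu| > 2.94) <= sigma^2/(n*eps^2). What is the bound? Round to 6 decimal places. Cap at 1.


bound = min(1, sigma^2/(n*eps^2))
sigma^2 = 14.91^2 = 222.3081
n*eps^2 = 700 * 2.94^2 = 700 * 8.6436 = 6050.52
sigma^2/(n*eps^2) = 222.3081 / 6050.52 ≈ 0.03674198

0.036742


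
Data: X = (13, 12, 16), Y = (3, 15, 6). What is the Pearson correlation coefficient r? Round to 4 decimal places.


r = sum((xi-xbar)(yi-ybar)) / sqrt(sum((xi-xbar)^2) * sum((yi-ybar)^2))
n = 3, xbar = 41/3 ≈ 13.666667, ybar = 24/3 = 8
Sxy = sum((xi-xbar)(yi-ybar)) = -13
Sxx = sum((xi-xbar)^2) = 26/3 ≈ 8.666667
Syy = sum((yi-ybar)^2) = 78
sqrt(Sxx*Syy) = 26
r = Sxy / sqrt(Sxx*Syy) = -13 / 26 = -0.5

-0.5000


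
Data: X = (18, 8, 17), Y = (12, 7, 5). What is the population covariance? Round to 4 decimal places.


Cov = (1/n)*sum((xi-xbar)(yi-ybar))
n = 3, xbar = 43/3 ≈ 14.333333, ybar = 24/3 = 8
sum((xi-xbar)(yi-ybar)) = 13
Cov = 13 / 3 = 13/3 ≈ 4.333333

4.3333


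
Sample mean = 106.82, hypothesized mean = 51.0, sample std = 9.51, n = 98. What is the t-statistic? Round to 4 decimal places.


t = (xbar - mu0) / (s/sqrt(n))
xbar - mu0 = 106.82 - 51.0 = 55.82
sqrt(98) ≈ 9.89949494
s/sqrt(n) = 9.51 / 9.89949494 ≈ 0.96065507
t = 55.82 / 0.96065507 ≈ 58.106184

58.1062


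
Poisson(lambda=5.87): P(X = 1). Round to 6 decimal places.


P = e^(-lam) * lam^k / k!
e^(-5.87) ≈ 0.002822873
lam^k = 5.87^1 = 5.87
k! = 1! = 1
P = 0.002822873 * 5.87 / 1 ≈ 0.016570

0.016570


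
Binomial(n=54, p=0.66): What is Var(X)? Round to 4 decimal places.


Var = n*p*(1-p) = 54 * 0.66 * 0.34 = 12.1176

12.1176


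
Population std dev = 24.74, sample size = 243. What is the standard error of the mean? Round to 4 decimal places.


SE = sigma / sqrt(n)
sqrt(243) ≈ 15.588457
SE = 24.74 / 15.588457 ≈ 1.587072

1.5871


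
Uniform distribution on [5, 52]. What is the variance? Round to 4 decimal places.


Var = (b-a)^2 / 12
(b-a)^2 = (52 - 5)^2 = 2209
Var = 2209/12 ≈ 184.083333

184.0833


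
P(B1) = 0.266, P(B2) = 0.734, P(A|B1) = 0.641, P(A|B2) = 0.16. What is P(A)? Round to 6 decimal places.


P(A) = P(A|B1)*P(B1) + P(A|B2)*P(B2)
P(A|B1)*P(B1) = 0.641 * 0.266 = 0.170506
P(A|B2)*P(B2) = 0.16 * 0.734 = 0.11744
P(A) = 0.170506 + 0.11744 = 0.287946

0.287946


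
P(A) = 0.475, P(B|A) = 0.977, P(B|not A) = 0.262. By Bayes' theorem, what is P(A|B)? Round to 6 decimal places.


P(A|B) = P(B|A)*P(A) / P(B), P(B) = P(B|A)*P(A) + P(B|not A)*P(not A)
P(B|A)*P(A) = 0.977 * 0.475 = 0.464075
P(B|not A)*P(not A) = 0.262 * 0.525 = 0.13755
P(B) = 0.464075 + 0.13755 = 0.601625
P(A|B) = 0.464075 / 0.601625 ≈ 0.77136921

0.771369


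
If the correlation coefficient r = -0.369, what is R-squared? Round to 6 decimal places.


R^2 = r^2 = (-0.369)^2 = 0.136161

0.136161


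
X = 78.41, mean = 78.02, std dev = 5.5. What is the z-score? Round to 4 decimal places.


z = (X - mu) / sigma
X - mu = 78.41 - 78.02 = 0.39
z = 0.39 / 5.5 = 39/550 ≈ 0.070909

0.0709


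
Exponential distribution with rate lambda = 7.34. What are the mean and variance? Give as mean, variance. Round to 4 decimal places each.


mean = 1/lam, var = 1/lam^2
mean = 1 / 7.34 = 50/367 ≈ 0.136240
lam^2 = 7.34^2 = 53.8756
var = 1 / 53.8756 ≈ 0.018561

0.1362, 0.0186


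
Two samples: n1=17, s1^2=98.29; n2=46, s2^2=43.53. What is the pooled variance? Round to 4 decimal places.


sp^2 = ((n1-1)*s1^2 + (n2-1)*s2^2)/(n1+n2-2)
(n1-1)*s1^2 = 16 * 98.29 = 1572.64
(n2-1)*s2^2 = 45 * 43.53 = 1958.85
numerator = 1572.64 + 1958.85 = 3531.49
n1+n2-2 = 61
sp^2 = 3531.49 / 61 = 353149/6100 ≈ 57.893279

57.8933


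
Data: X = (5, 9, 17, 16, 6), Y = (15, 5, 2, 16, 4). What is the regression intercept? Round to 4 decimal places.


a = ybar - b*xbar, where b = sum((xi-xbar)(yi-ybar)) / sum((xi-xbar)^2)
n = 5, xbar = 53/5 = 10.6, ybar = 42/5 = 8.4
Sxy = sum((xi-xbar)(yi-ybar)) = -11.2
Sxx = sum((xi-xbar)^2) = 125.2
b = Sxy / Sxx = -28/313 ≈ -0.089457
a = 8.4 - (-0.089457) * 10.6 = 2926/313 ≈ 9.348243

9.3482


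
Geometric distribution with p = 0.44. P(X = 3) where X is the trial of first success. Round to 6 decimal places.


P = (1-p)^(k-1) * p
(1-p)^(k-1) = 0.56^2 = 0.3136
P = 0.3136 * 0.44 = 0.137984

0.137984


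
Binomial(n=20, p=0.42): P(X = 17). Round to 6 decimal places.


P = C(n,k) * p^k * (1-p)^(n-k)
C(20,17) = 1140
p^k = 0.42^17 ≈ 0.0000003937657
(1-p)^(n-k) = 0.58^3 = 0.195112
P = 1140 * 0.0000003937657 * 0.195112 ≈ 0.000088

0.000088


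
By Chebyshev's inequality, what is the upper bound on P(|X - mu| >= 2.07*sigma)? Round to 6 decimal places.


P <= 1/k^2
k^2 = 2.07^2 = 4.2849
1/k^2 = 1 / 4.2849 ≈ 0.23337768

0.233378


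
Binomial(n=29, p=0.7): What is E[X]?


E[X] = n*p = 29 * 0.7 = 20.3

20.3


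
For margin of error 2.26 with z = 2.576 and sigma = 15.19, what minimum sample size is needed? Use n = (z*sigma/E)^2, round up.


z*sigma/E = 2.576 * 15.19 / 2.26 ≈ 17.313912
(z*sigma/E)^2 ≈ 299.771532
round up: n = 300

300


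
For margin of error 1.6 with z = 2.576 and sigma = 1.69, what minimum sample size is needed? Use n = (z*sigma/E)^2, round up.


z*sigma/E = 2.576 * 1.69 / 1.6 = 2.7209
(z*sigma/E)^2 ≈ 7.403297
round up: n = 8

8


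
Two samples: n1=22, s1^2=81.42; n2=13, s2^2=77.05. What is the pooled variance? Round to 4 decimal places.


sp^2 = ((n1-1)*s1^2 + (n2-1)*s2^2)/(n1+n2-2)
(n1-1)*s1^2 = 21 * 81.42 = 1709.82
(n2-1)*s2^2 = 12 * 77.05 = 924.6
numerator = 1709.82 + 924.6 = 2634.42
n1+n2-2 = 33
sp^2 = 2634.42 / 33 = 43907/550 ≈ 79.830909

79.8309


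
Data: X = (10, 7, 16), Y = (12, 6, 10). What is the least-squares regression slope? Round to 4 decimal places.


b = sum((xi-xbar)(yi-ybar)) / sum((xi-xbar)^2)
n = 3, xbar = 33/3 = 11, ybar = 28/3 ≈ 9.333333
Sxy = sum((xi-xbar)(yi-ybar)) = 14
Sxx = sum((xi-xbar)^2) = 42
b = Sxy / Sxx = 1/3 ≈ 0.333333

0.3333


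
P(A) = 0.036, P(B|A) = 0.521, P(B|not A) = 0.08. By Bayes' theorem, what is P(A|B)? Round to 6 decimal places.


P(A|B) = P(B|A)*P(A) / P(B), P(B) = P(B|A)*P(A) + P(B|not A)*P(not A)
P(B|A)*P(A) = 0.521 * 0.036 = 0.018756
P(B|not A)*P(not A) = 0.08 * 0.964 = 0.07712
P(B) = 0.018756 + 0.07712 = 0.095876
P(A|B) = 0.018756 / 0.095876 ≈ 0.19562769

0.195628


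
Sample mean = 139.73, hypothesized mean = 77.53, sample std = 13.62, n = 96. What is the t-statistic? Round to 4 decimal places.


t = (xbar - mu0) / (s/sqrt(n))
xbar - mu0 = 139.73 - 77.53 = 62.2
sqrt(96) ≈ 9.79795897
s/sqrt(n) = 13.62 / 9.79795897 ≈ 1.39008543
t = 62.2 / 1.39008543 ≈ 44.745451

44.7455


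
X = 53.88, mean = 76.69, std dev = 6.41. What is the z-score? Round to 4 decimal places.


z = (X - mu) / sigma
X - mu = 53.88 - 76.69 = -22.81
z = -22.81 / 6.41 = -2281/641 ≈ -3.558502

-3.5585


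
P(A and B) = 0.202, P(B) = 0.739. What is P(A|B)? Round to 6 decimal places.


P(A|B) = P(A and B) / P(B) = 0.202 / 0.739 = 202/739 ≈ 0.27334235

0.273342


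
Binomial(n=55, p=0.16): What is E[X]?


E[X] = n*p = 55 * 0.16 = 8.8

8.8


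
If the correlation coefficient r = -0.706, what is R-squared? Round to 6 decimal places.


R^2 = r^2 = (-0.706)^2 = 0.498436

0.498436


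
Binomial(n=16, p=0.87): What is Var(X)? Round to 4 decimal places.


Var = n*p*(1-p) = 16 * 0.87 * 0.13 = 1.8096

1.8096


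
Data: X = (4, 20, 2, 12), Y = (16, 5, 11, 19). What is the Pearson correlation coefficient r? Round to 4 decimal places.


r = sum((xi-xbar)(yi-ybar)) / sqrt(sum((xi-xbar)^2) * sum((yi-ybar)^2))
n = 4, xbar = 38/4 = 9.5, ybar = 51/4 = 12.75
Sxy = sum((xi-xbar)(yi-ybar)) = -70.5
Sxx = sum((xi-xbar)^2) = 203
Syy = sum((yi-ybar)^2) = 112.75
sqrt(Sxx*Syy) ≈ 151.288631
r = Sxy / sqrt(Sxx*Syy) = -70.5 / 151.288631 ≈ -0.465997

-0.4660


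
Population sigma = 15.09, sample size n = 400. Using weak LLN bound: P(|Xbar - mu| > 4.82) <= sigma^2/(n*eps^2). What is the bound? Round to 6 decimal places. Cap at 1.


bound = min(1, sigma^2/(n*eps^2))
sigma^2 = 15.09^2 = 227.7081
n*eps^2 = 400 * 4.82^2 = 400 * 23.2324 = 9292.96
sigma^2/(n*eps^2) = 227.7081 / 9292.96 ≈ 0.02450329

0.024503


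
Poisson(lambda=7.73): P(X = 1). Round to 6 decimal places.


P = e^(-lam) * lam^k / k!
e^(-7.73) ≈ 0.0004394441
lam^k = 7.73^1 = 7.73
k! = 1! = 1
P = 0.0004394441 * 7.73 / 1 ≈ 0.003397

0.003397


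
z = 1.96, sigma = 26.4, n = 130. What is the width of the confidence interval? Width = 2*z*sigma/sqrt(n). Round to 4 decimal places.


width = 2*z*sigma/sqrt(n)
2*z*sigma = 2 * 1.96 * 26.4 = 103.488
sqrt(130) ≈ 11.401754
width = 103.488 / 11.401754 ≈ 9.076498

9.0765


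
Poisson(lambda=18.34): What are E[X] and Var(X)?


E[X] = Var(X) = lambda = 18.34

18.34, 18.34


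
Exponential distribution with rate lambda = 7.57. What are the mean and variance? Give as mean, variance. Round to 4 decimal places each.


mean = 1/lam, var = 1/lam^2
mean = 1 / 7.57 = 100/757 ≈ 0.132100
lam^2 = 7.57^2 = 57.3049
var = 1 / 57.3049 ≈ 0.017451

0.1321, 0.0175


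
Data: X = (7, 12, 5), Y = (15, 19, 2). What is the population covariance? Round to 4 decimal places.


Cov = (1/n)*sum((xi-xbar)(yi-ybar))
n = 3, xbar = 24/3 = 8, ybar = 36/3 = 12
sum((xi-xbar)(yi-ybar)) = 55
Cov = 55 / 3 = 55/3 ≈ 18.333333

18.3333


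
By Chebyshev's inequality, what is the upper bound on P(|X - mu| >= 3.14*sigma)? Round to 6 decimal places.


P <= 1/k^2
k^2 = 3.14^2 = 9.8596
1/k^2 = 1 / 9.8596 ≈ 0.10142399

0.101424


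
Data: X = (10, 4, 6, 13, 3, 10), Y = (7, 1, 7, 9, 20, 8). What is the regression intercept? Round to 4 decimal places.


a = ybar - b*xbar, where b = sum((xi-xbar)(yi-ybar)) / sum((xi-xbar)^2)
n = 6, xbar = 46/6 = 23/3 ≈ 7.666667, ybar = 52/6 = 26/3 ≈ 8.666667
Sxy = sum((xi-xbar)(yi-ybar)) = -77/3 ≈ -25.666667
Sxx = sum((xi-xbar)^2) = 232/3 ≈ 77.333333
b = Sxy / Sxx = -77/232 ≈ -0.331897
a = 8.666667 - (-0.331897) * 7.666667 = 2601/232 ≈ 11.211207

11.2112


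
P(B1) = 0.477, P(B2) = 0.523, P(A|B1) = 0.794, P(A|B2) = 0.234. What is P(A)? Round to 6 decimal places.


P(A) = P(A|B1)*P(B1) + P(A|B2)*P(B2)
P(A|B1)*P(B1) = 0.794 * 0.477 = 0.378738
P(A|B2)*P(B2) = 0.234 * 0.523 = 0.122382
P(A) = 0.378738 + 0.122382 = 0.50112

0.501120


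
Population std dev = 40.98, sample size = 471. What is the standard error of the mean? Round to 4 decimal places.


SE = sigma / sqrt(n)
sqrt(471) ≈ 21.702534
SE = 40.98 / 21.702534 ≈ 1.888259

1.8883


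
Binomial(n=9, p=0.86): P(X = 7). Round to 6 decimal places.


P = C(n,k) * p^k * (1-p)^(n-k)
C(9,7) = 36
p^k = 0.86^7 ≈ 0.3479278
(1-p)^(n-k) = 0.14^2 = 0.0196
P = 36 * 0.3479278 * 0.0196 ≈ 0.245498

0.245498


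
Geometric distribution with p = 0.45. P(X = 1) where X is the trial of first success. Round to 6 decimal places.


P = (1-p)^(k-1) * p
(1-p)^(k-1) = 0.55^0 = 1
P = 1 * 0.45 = 0.45

0.450000


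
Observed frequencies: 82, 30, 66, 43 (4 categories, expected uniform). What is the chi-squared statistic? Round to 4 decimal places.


chi2 = sum((O-E)^2/E), E = total/4
total = 221, E = 221/4 = 55.25
(82 - 55.25)^2 / 55.25 = 715.5625 / 55.25 = 11449/884 ≈ 12.951357
(30 - 55.25)^2 / 55.25 = 637.5625 / 55.25 = 10201/884 ≈ 11.539593
(66 - 55.25)^2 / 55.25 = 115.5625 / 55.25 = 1849/884 ≈ 2.091629
(43 - 55.25)^2 / 55.25 = 150.0625 / 55.25 = 2401/884 ≈ 2.716063
chi2 = 6475/221 ≈ 29.298643

29.2986


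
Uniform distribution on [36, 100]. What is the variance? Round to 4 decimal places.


Var = (b-a)^2 / 12
(b-a)^2 = (100 - 36)^2 = 4096
Var = 4096/12 ≈ 341.333333

341.3333


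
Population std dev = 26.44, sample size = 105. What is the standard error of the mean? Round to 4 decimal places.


SE = sigma / sqrt(n)
sqrt(105) ≈ 10.246951
SE = 26.44 / 10.246951 ≈ 2.580280

2.5803


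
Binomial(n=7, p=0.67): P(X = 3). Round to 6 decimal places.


P = C(n,k) * p^k * (1-p)^(n-k)
C(7,3) = 35
p^k = 0.67^3 = 0.300763
(1-p)^(n-k) = 0.33^4 = 0.01185921
P = 35 * 0.300763 * 0.01185921 ≈ 0.124838

0.124838


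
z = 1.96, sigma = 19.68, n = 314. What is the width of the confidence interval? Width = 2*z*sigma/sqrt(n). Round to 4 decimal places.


width = 2*z*sigma/sqrt(n)
2*z*sigma = 2 * 1.96 * 19.68 = 77.1456
sqrt(314) ≈ 17.720045
width = 77.1456 / 17.720045 ≈ 4.353578

4.3536


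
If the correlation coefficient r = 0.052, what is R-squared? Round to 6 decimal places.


R^2 = r^2 = (0.052)^2 = 0.002704

0.002704


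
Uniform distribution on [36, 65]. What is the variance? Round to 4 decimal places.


Var = (b-a)^2 / 12
(b-a)^2 = (65 - 36)^2 = 841
Var = 841/12 ≈ 70.083333

70.0833


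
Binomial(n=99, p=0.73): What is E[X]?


E[X] = n*p = 99 * 0.73 = 72.27

72.27


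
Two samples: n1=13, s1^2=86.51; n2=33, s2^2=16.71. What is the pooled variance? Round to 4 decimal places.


sp^2 = ((n1-1)*s1^2 + (n2-1)*s2^2)/(n1+n2-2)
(n1-1)*s1^2 = 12 * 86.51 = 1038.12
(n2-1)*s2^2 = 32 * 16.71 = 534.72
numerator = 1038.12 + 534.72 = 1572.84
n1+n2-2 = 44
sp^2 = 1572.84 / 44 = 39321/1100 ≈ 35.746364

35.7464


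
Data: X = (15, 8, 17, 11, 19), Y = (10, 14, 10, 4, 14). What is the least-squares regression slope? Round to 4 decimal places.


b = sum((xi-xbar)(yi-ybar)) / sum((xi-xbar)^2)
n = 5, xbar = 70/5 = 14, ybar = 52/5 = 10.4
Sxy = sum((xi-xbar)(yi-ybar)) = 14
Sxx = sum((xi-xbar)^2) = 80
b = Sxy / Sxx = 0.175

0.1750


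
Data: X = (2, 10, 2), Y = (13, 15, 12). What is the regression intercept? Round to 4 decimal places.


a = ybar - b*xbar, where b = sum((xi-xbar)(yi-ybar)) / sum((xi-xbar)^2)
n = 3, xbar = 14/3 ≈ 4.666667, ybar = 40/3 ≈ 13.333333
Sxy = sum((xi-xbar)(yi-ybar)) = 40/3 ≈ 13.333333
Sxx = sum((xi-xbar)^2) = 128/3 ≈ 42.666667
b = Sxy / Sxx = 0.3125
a = 13.333333 - 0.3125 * 4.666667 = 11.875

11.8750


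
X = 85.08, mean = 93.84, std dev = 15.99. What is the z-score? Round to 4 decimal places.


z = (X - mu) / sigma
X - mu = 85.08 - 93.84 = -8.76
z = -8.76 / 15.99 = -292/533 ≈ -0.547842

-0.5478


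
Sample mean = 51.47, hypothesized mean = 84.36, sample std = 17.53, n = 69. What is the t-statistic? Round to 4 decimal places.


t = (xbar - mu0) / (s/sqrt(n))
xbar - mu0 = 51.47 - 84.36 = -32.89
sqrt(69) ≈ 8.30662386
s/sqrt(n) = 17.53 / 8.30662386 ≈ 2.11036400
t = -32.89 / 2.11036400 ≈ -15.584989

-15.5850


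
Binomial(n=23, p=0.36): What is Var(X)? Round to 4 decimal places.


Var = n*p*(1-p) = 23 * 0.36 * 0.64 = 5.2992

5.2992


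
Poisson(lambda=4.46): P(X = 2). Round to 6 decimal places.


P = e^(-lam) * lam^k / k!
e^(-4.46) ≈ 0.01156236
lam^k = 4.46^2 = 19.8916
k! = 2! = 2
P = 0.01156236 * 19.8916 / 2 ≈ 0.114997

0.114997


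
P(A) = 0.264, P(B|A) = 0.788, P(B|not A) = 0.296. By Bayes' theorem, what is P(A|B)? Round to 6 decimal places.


P(A|B) = P(B|A)*P(A) / P(B), P(B) = P(B|A)*P(A) + P(B|not A)*P(not A)
P(B|A)*P(A) = 0.788 * 0.264 = 0.208032
P(B|not A)*P(not A) = 0.296 * 0.736 = 0.217856
P(B) = 0.208032 + 0.217856 = 0.425888
P(A|B) = 0.208032 / 0.425888 ≈ 0.48846645

0.488466


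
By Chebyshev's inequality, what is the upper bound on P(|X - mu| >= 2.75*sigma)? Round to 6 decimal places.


P <= 1/k^2
k^2 = 2.75^2 = 7.5625
1/k^2 = 1 / 7.5625 = 16/121 ≈ 0.13223140

0.132231


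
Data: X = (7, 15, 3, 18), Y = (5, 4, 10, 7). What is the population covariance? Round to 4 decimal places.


Cov = (1/n)*sum((xi-xbar)(yi-ybar))
n = 4, xbar = 43/4 = 10.75, ybar = 26/4 = 6.5
sum((xi-xbar)(yi-ybar)) = -28.5
Cov = -28.5 / 4 = -7.125

-7.1250


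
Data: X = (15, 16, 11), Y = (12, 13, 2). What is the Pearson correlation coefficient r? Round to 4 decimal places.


r = sum((xi-xbar)(yi-ybar)) / sqrt(sum((xi-xbar)^2) * sum((yi-ybar)^2))
n = 3, xbar = 42/3 = 14, ybar = 27/3 = 9
Sxy = sum((xi-xbar)(yi-ybar)) = 32
Sxx = sum((xi-xbar)^2) = 14
Syy = sum((yi-ybar)^2) = 74
sqrt(Sxx*Syy) ≈ 32.186954
r = Sxy / sqrt(Sxx*Syy) = 32 / 32.186954 ≈ 0.994192

0.9942


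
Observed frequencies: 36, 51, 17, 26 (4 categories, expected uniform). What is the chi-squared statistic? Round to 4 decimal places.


chi2 = sum((O-E)^2/E), E = total/4
total = 130, E = 130/4 = 32.5
(36 - 32.5)^2 / 32.5 = 12.25 / 32.5 = 49/130 ≈ 0.376923
(51 - 32.5)^2 / 32.5 = 342.25 / 32.5 = 1369/130 ≈ 10.530769
(17 - 32.5)^2 / 32.5 = 240.25 / 32.5 = 961/130 ≈ 7.392308
(26 - 32.5)^2 / 32.5 = 42.25 / 32.5 = 1.3
chi2 = 19.6

19.6000


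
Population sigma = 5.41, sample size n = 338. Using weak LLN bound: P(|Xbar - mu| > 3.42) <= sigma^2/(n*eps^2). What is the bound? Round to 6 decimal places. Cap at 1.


bound = min(1, sigma^2/(n*eps^2))
sigma^2 = 5.41^2 = 29.2681
n*eps^2 = 338 * 3.42^2 = 338 * 11.6964 = 3953.3832
sigma^2/(n*eps^2) = 29.2681 / 3953.3832 ≈ 0.00740330

0.007403


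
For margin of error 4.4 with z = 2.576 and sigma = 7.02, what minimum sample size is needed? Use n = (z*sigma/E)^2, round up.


z*sigma/E = 2.576 * 7.02 / 4.4 ≈ 4.109891
(z*sigma/E)^2 ≈ 16.891203
round up: n = 17

17


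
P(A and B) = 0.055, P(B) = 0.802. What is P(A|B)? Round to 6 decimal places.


P(A|B) = P(A and B) / P(B) = 0.055 / 0.802 = 55/802 ≈ 0.06857855

0.068579


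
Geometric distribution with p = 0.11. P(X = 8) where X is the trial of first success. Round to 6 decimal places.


P = (1-p)^(k-1) * p
(1-p)^(k-1) = 0.89^7 ≈ 0.4423133
P = 0.4423133 * 0.11 ≈ 0.04865447

0.048654


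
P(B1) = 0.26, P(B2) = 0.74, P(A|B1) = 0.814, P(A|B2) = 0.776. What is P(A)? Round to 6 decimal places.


P(A) = P(A|B1)*P(B1) + P(A|B2)*P(B2)
P(A|B1)*P(B1) = 0.814 * 0.26 = 0.21164
P(A|B2)*P(B2) = 0.776 * 0.74 = 0.57424
P(A) = 0.21164 + 0.57424 = 0.78588

0.785880


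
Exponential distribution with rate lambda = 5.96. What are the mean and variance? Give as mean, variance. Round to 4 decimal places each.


mean = 1/lam, var = 1/lam^2
mean = 1 / 5.96 = 25/149 ≈ 0.167785
lam^2 = 5.96^2 = 35.5216
var = 1 / 35.5216 ≈ 0.028152

0.1678, 0.0282


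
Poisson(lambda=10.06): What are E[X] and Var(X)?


E[X] = Var(X) = lambda = 10.06

10.06, 10.06


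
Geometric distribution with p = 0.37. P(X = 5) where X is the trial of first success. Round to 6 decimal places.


P = (1-p)^(k-1) * p
(1-p)^(k-1) = 0.63^4 ≈ 0.1575296
P = 0.1575296 * 0.37 ≈ 0.05828596

0.058286


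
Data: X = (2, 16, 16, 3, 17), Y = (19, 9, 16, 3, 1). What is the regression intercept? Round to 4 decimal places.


a = ybar - b*xbar, where b = sum((xi-xbar)(yi-ybar)) / sum((xi-xbar)^2)
n = 5, xbar = 54/5 = 10.8, ybar = 48/5 = 9.6
Sxy = sum((xi-xbar)(yi-ybar)) = -54.4
Sxx = sum((xi-xbar)^2) = 230.8
b = Sxy / Sxx = -136/577 ≈ -0.235702
a = 9.6 - (-0.235702) * 10.8 = 7008/577 ≈ 12.145581

12.1456


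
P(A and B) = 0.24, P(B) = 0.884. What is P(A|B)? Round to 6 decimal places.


P(A|B) = P(A and B) / P(B) = 0.24 / 0.884 = 60/221 ≈ 0.27149321

0.271493


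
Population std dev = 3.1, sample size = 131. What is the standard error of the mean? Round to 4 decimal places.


SE = sigma / sqrt(n)
sqrt(131) ≈ 11.445523
SE = 3.1 / 11.445523 ≈ 0.270848

0.2708


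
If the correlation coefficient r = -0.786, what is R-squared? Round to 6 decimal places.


R^2 = r^2 = (-0.786)^2 = 0.617796

0.617796


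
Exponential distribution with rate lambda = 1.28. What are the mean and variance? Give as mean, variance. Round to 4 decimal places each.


mean = 1/lam, var = 1/lam^2
mean = 1 / 1.28 = 0.78125
lam^2 = 1.28^2 = 1.6384
var = 1 / 1.6384 = 625/1024 ≈ 0.610352

0.7813, 0.6104


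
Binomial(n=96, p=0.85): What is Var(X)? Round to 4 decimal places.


Var = n*p*(1-p) = 96 * 0.85 * 0.15 = 12.24

12.2400


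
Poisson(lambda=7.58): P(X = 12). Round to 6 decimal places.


P = e^(-lam) * lam^k / k!
e^(-7.58) ≈ 0.0005105612
lam^k = 7.58^12 ≈ 35977457397.008147
k! = 12! = 479001600
P = 0.0005105612 * 35977457397.008147 / 479001600 ≈ 0.038348

0.038348


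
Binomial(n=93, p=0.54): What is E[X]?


E[X] = n*p = 93 * 0.54 = 50.22

50.22


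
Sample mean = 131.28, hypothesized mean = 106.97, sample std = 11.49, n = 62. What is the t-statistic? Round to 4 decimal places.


t = (xbar - mu0) / (s/sqrt(n))
xbar - mu0 = 131.28 - 106.97 = 24.31
sqrt(62) ≈ 7.87400787
s/sqrt(n) = 11.49 / 7.87400787 ≈ 1.45923146
t = 24.31 / 1.45923146 ≈ 16.659454

16.6595


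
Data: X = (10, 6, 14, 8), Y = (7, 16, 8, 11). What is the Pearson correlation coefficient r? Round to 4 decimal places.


r = sum((xi-xbar)(yi-ybar)) / sqrt(sum((xi-xbar)^2) * sum((yi-ybar)^2))
n = 4, xbar = 38/4 = 9.5, ybar = 42/4 = 10.5
Sxy = sum((xi-xbar)(yi-ybar)) = -33
Sxx = sum((xi-xbar)^2) = 35
Syy = sum((yi-ybar)^2) = 49
sqrt(Sxx*Syy) ≈ 41.412558
r = Sxy / sqrt(Sxx*Syy) = -33 / 41.412558 ≈ -0.796860

-0.7969


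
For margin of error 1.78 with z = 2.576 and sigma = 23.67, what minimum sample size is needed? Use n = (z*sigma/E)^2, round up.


z*sigma/E = 2.576 * 23.67 / 1.78 ≈ 34.255011
(z*sigma/E)^2 ≈ 1173.405795
round up: n = 1174

1174


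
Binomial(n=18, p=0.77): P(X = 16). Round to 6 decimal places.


P = C(n,k) * p^k * (1-p)^(n-k)
C(18,16) = 153
p^k = 0.77^16 ≈ 0.01527044
(1-p)^(n-k) = 0.23^2 = 0.0529
P = 153 * 0.01527044 * 0.0529 ≈ 0.123594

0.123594


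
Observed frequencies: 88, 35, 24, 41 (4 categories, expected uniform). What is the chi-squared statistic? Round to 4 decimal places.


chi2 = sum((O-E)^2/E), E = total/4
total = 188, E = 188/4 = 47
(88 - 47)^2 / 47 = 1681 / 47 = 1681/47 ≈ 35.765957
(35 - 47)^2 / 47 = 144 / 47 = 144/47 ≈ 3.063830
(24 - 47)^2 / 47 = 529 / 47 = 529/47 ≈ 11.255319
(41 - 47)^2 / 47 = 36 / 47 = 36/47 ≈ 0.765957
chi2 = 2390/47 ≈ 50.851064

50.8511


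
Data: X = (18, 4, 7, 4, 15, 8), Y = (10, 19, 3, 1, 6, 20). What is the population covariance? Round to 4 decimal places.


Cov = (1/n)*sum((xi-xbar)(yi-ybar))
n = 6, xbar = 56/6 = 28/3 ≈ 9.333333, ybar = 59/6 ≈ 9.833333
sum((xi-xbar)(yi-ybar)) = -59/3 ≈ -19.666667
Cov = -19.666667 / 6 = -59/18 ≈ -3.277778

-3.2778


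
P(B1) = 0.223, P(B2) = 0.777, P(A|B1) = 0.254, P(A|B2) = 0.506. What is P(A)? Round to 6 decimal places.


P(A) = P(A|B1)*P(B1) + P(A|B2)*P(B2)
P(A|B1)*P(B1) = 0.254 * 0.223 = 0.056642
P(A|B2)*P(B2) = 0.506 * 0.777 = 0.393162
P(A) = 0.056642 + 0.393162 = 0.449804

0.449804
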